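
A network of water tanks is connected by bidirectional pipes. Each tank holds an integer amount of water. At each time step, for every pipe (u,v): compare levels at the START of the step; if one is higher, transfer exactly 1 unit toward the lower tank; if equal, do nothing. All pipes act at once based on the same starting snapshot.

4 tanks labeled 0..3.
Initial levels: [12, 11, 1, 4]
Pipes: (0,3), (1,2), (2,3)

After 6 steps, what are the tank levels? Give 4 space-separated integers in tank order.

Step 1: flows [0->3,1->2,3->2] -> levels [11 10 3 4]
Step 2: flows [0->3,1->2,3->2] -> levels [10 9 5 4]
Step 3: flows [0->3,1->2,2->3] -> levels [9 8 5 6]
Step 4: flows [0->3,1->2,3->2] -> levels [8 7 7 6]
Step 5: flows [0->3,1=2,2->3] -> levels [7 7 6 8]
Step 6: flows [3->0,1->2,3->2] -> levels [8 6 8 6]

Answer: 8 6 8 6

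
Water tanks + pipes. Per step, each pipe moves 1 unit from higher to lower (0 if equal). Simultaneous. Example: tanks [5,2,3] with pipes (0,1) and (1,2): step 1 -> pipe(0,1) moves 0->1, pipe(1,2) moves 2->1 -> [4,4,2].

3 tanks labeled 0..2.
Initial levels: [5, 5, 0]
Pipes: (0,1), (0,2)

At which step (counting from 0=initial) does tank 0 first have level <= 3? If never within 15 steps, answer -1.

Answer: 3

Derivation:
Step 1: flows [0=1,0->2] -> levels [4 5 1]
Step 2: flows [1->0,0->2] -> levels [4 4 2]
Step 3: flows [0=1,0->2] -> levels [3 4 3]
Tank 0 first reaches <=3 at step 3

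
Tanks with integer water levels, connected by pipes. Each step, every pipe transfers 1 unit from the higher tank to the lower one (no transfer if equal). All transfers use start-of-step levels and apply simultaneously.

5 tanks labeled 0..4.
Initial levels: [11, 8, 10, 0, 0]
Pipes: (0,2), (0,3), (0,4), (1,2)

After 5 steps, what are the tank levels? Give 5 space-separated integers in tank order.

Answer: 4 8 7 5 5

Derivation:
Step 1: flows [0->2,0->3,0->4,2->1] -> levels [8 9 10 1 1]
Step 2: flows [2->0,0->3,0->4,2->1] -> levels [7 10 8 2 2]
Step 3: flows [2->0,0->3,0->4,1->2] -> levels [6 9 8 3 3]
Step 4: flows [2->0,0->3,0->4,1->2] -> levels [5 8 8 4 4]
Step 5: flows [2->0,0->3,0->4,1=2] -> levels [4 8 7 5 5]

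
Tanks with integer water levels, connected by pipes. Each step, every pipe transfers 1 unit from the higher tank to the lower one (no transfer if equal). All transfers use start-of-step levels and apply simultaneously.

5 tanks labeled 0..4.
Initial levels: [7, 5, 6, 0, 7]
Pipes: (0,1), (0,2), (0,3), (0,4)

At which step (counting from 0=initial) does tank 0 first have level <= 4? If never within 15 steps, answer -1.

Answer: 1

Derivation:
Step 1: flows [0->1,0->2,0->3,0=4] -> levels [4 6 7 1 7]
Tank 0 first reaches <=4 at step 1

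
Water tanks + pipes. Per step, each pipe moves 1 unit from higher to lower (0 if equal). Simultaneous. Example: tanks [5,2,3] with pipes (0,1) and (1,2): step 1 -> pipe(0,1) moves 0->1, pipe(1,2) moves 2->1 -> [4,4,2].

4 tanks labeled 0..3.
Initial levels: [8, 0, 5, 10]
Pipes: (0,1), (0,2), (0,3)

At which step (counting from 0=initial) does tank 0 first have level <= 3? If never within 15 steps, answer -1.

Step 1: flows [0->1,0->2,3->0] -> levels [7 1 6 9]
Step 2: flows [0->1,0->2,3->0] -> levels [6 2 7 8]
Step 3: flows [0->1,2->0,3->0] -> levels [7 3 6 7]
Step 4: flows [0->1,0->2,0=3] -> levels [5 4 7 7]
Step 5: flows [0->1,2->0,3->0] -> levels [6 5 6 6]
Step 6: flows [0->1,0=2,0=3] -> levels [5 6 6 6]
Step 7: flows [1->0,2->0,3->0] -> levels [8 5 5 5]
Step 8: flows [0->1,0->2,0->3] -> levels [5 6 6 6]
  -> period-2 cycle (repeats step 6); tank 0 never drops to <=3
Tank 0 never reaches <=3 within 15 steps

Answer: -1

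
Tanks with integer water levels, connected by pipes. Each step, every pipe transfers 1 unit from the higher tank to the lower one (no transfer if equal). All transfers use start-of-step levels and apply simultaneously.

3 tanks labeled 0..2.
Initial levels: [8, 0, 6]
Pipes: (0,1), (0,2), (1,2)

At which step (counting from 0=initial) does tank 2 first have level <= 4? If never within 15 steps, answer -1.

Answer: 3

Derivation:
Step 1: flows [0->1,0->2,2->1] -> levels [6 2 6]
Step 2: flows [0->1,0=2,2->1] -> levels [5 4 5]
Step 3: flows [0->1,0=2,2->1] -> levels [4 6 4]
Tank 2 first reaches <=4 at step 3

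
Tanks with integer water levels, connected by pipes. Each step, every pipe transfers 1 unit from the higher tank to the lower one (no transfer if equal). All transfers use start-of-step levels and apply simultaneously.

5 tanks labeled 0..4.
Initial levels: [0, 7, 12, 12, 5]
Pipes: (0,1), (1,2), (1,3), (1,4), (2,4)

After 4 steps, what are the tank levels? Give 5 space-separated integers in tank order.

Step 1: flows [1->0,2->1,3->1,1->4,2->4] -> levels [1 7 10 11 7]
Step 2: flows [1->0,2->1,3->1,1=4,2->4] -> levels [2 8 8 10 8]
Step 3: flows [1->0,1=2,3->1,1=4,2=4] -> levels [3 8 8 9 8]
Step 4: flows [1->0,1=2,3->1,1=4,2=4] -> levels [4 8 8 8 8]

Answer: 4 8 8 8 8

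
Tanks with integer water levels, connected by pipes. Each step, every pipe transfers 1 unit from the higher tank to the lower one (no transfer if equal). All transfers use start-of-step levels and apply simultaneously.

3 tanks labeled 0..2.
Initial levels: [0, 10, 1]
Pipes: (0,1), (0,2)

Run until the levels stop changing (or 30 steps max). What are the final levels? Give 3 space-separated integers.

Answer: 5 3 3

Derivation:
Step 1: flows [1->0,2->0] -> levels [2 9 0]
Step 2: flows [1->0,0->2] -> levels [2 8 1]
Step 3: flows [1->0,0->2] -> levels [2 7 2]
Step 4: flows [1->0,0=2] -> levels [3 6 2]
Step 5: flows [1->0,0->2] -> levels [3 5 3]
Step 6: flows [1->0,0=2] -> levels [4 4 3]
Step 7: flows [0=1,0->2] -> levels [3 4 4]
Step 8: flows [1->0,2->0] -> levels [5 3 3]
Step 9: flows [0->1,0->2] -> levels [3 4 4]
  -> period-2 cycle: step 9 state = step 7 state; never stabilizes
  -> state at step 30: (30-7) mod 2 = 1, same as step 8 -> [5 3 3]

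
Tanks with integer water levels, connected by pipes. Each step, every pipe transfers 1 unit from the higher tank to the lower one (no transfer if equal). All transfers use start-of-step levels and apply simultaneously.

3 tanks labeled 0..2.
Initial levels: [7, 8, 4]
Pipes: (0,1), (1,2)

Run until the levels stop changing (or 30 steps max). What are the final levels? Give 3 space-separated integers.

Answer: 7 5 7

Derivation:
Step 1: flows [1->0,1->2] -> levels [8 6 5]
Step 2: flows [0->1,1->2] -> levels [7 6 6]
Step 3: flows [0->1,1=2] -> levels [6 7 6]
Step 4: flows [1->0,1->2] -> levels [7 5 7]
Step 5: flows [0->1,2->1] -> levels [6 7 6]
  -> period-2 cycle: step 5 state = step 3 state; never stabilizes
  -> state at step 30: (30-3) mod 2 = 1, same as step 4 -> [7 5 7]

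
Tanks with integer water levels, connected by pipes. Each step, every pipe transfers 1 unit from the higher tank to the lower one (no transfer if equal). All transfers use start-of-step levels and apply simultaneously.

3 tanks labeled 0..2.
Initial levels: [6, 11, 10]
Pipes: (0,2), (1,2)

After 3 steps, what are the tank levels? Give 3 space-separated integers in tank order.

Step 1: flows [2->0,1->2] -> levels [7 10 10]
Step 2: flows [2->0,1=2] -> levels [8 10 9]
Step 3: flows [2->0,1->2] -> levels [9 9 9]

Answer: 9 9 9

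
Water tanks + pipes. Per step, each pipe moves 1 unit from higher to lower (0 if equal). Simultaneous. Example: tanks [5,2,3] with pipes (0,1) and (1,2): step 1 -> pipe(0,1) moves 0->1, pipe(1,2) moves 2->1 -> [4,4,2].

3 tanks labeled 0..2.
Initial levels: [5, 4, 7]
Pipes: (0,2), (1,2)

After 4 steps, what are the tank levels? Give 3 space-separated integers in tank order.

Answer: 5 5 6

Derivation:
Step 1: flows [2->0,2->1] -> levels [6 5 5]
Step 2: flows [0->2,1=2] -> levels [5 5 6]
Step 3: flows [2->0,2->1] -> levels [6 6 4]
Step 4: flows [0->2,1->2] -> levels [5 5 6]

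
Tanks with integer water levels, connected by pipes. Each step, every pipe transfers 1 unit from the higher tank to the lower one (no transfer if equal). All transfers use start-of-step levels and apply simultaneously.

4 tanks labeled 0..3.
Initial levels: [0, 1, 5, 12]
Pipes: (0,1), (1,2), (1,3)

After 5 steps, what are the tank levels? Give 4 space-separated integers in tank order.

Answer: 4 3 4 7

Derivation:
Step 1: flows [1->0,2->1,3->1] -> levels [1 2 4 11]
Step 2: flows [1->0,2->1,3->1] -> levels [2 3 3 10]
Step 3: flows [1->0,1=2,3->1] -> levels [3 3 3 9]
Step 4: flows [0=1,1=2,3->1] -> levels [3 4 3 8]
Step 5: flows [1->0,1->2,3->1] -> levels [4 3 4 7]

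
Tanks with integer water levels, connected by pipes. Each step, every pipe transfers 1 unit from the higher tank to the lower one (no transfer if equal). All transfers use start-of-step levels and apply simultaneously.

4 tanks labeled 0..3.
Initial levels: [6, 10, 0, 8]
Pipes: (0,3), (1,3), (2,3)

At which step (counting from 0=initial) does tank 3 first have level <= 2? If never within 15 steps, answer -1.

Answer: -1

Derivation:
Step 1: flows [3->0,1->3,3->2] -> levels [7 9 1 7]
Step 2: flows [0=3,1->3,3->2] -> levels [7 8 2 7]
Step 3: flows [0=3,1->3,3->2] -> levels [7 7 3 7]
Step 4: flows [0=3,1=3,3->2] -> levels [7 7 4 6]
Step 5: flows [0->3,1->3,3->2] -> levels [6 6 5 7]
Step 6: flows [3->0,3->1,3->2] -> levels [7 7 6 4]
Step 7: flows [0->3,1->3,2->3] -> levels [6 6 5 7]
  -> period-2 cycle (repeats step 5); tank 3 never drops to <=2
Tank 3 never reaches <=2 within 15 steps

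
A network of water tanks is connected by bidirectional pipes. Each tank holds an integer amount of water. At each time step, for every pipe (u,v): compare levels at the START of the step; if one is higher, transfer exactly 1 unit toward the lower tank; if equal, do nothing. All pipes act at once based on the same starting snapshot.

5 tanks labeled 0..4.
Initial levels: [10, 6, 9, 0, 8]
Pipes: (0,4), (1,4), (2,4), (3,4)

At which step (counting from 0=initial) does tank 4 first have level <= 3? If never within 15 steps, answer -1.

Step 1: flows [0->4,4->1,2->4,4->3] -> levels [9 7 8 1 8]
Step 2: flows [0->4,4->1,2=4,4->3] -> levels [8 8 8 2 7]
Step 3: flows [0->4,1->4,2->4,4->3] -> levels [7 7 7 3 9]
Step 4: flows [4->0,4->1,4->2,4->3] -> levels [8 8 8 4 5]
Step 5: flows [0->4,1->4,2->4,4->3] -> levels [7 7 7 5 7]
Step 6: flows [0=4,1=4,2=4,4->3] -> levels [7 7 7 6 6]
Step 7: flows [0->4,1->4,2->4,3=4] -> levels [6 6 6 6 9]
Step 8: flows [4->0,4->1,4->2,4->3] -> levels [7 7 7 7 5]
Step 9: flows [0->4,1->4,2->4,3->4] -> levels [6 6 6 6 9]
  -> period-2 cycle (repeats step 7); tank 4 never drops to <=3
Tank 4 never reaches <=3 within 15 steps

Answer: -1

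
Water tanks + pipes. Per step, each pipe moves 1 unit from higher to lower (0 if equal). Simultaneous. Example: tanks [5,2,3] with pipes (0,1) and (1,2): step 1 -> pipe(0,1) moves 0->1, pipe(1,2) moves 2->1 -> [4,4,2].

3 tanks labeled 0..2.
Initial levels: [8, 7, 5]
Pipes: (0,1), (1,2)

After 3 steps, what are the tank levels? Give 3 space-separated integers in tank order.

Step 1: flows [0->1,1->2] -> levels [7 7 6]
Step 2: flows [0=1,1->2] -> levels [7 6 7]
Step 3: flows [0->1,2->1] -> levels [6 8 6]

Answer: 6 8 6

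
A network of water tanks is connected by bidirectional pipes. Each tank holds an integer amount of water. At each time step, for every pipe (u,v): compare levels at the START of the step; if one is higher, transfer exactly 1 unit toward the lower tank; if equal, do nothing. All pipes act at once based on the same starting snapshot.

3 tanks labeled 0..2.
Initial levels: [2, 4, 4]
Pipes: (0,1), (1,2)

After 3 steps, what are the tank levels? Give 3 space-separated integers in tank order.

Answer: 4 2 4

Derivation:
Step 1: flows [1->0,1=2] -> levels [3 3 4]
Step 2: flows [0=1,2->1] -> levels [3 4 3]
Step 3: flows [1->0,1->2] -> levels [4 2 4]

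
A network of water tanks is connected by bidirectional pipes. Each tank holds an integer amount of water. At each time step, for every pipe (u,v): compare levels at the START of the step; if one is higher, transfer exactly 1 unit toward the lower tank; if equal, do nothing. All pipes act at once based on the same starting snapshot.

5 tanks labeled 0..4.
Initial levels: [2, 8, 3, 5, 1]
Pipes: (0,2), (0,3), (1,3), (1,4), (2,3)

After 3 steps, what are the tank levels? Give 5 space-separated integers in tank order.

Step 1: flows [2->0,3->0,1->3,1->4,3->2] -> levels [4 6 3 4 2]
Step 2: flows [0->2,0=3,1->3,1->4,3->2] -> levels [3 4 5 4 3]
Step 3: flows [2->0,3->0,1=3,1->4,2->3] -> levels [5 3 3 4 4]

Answer: 5 3 3 4 4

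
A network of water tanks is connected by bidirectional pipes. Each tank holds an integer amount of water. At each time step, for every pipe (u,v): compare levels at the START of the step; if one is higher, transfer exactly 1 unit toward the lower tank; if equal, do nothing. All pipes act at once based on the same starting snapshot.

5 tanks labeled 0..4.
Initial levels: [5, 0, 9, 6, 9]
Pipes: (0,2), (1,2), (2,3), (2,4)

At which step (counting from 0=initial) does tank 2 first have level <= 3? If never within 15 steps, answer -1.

Step 1: flows [2->0,2->1,2->3,2=4] -> levels [6 1 6 7 9]
Step 2: flows [0=2,2->1,3->2,4->2] -> levels [6 2 7 6 8]
Step 3: flows [2->0,2->1,2->3,4->2] -> levels [7 3 5 7 7]
Step 4: flows [0->2,2->1,3->2,4->2] -> levels [6 4 7 6 6]
Step 5: flows [2->0,2->1,2->3,2->4] -> levels [7 5 3 7 7]
Tank 2 first reaches <=3 at step 5

Answer: 5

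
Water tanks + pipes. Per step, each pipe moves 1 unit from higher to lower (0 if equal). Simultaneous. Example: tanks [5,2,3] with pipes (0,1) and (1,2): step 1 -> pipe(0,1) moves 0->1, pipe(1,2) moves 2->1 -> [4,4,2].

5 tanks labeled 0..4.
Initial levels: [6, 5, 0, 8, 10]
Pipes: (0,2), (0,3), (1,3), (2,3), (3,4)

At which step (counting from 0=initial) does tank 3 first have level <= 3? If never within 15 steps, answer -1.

Step 1: flows [0->2,3->0,3->1,3->2,4->3] -> levels [6 6 2 6 9]
Step 2: flows [0->2,0=3,1=3,3->2,4->3] -> levels [5 6 4 6 8]
Step 3: flows [0->2,3->0,1=3,3->2,4->3] -> levels [5 6 6 5 7]
Step 4: flows [2->0,0=3,1->3,2->3,4->3] -> levels [6 5 4 8 6]
Step 5: flows [0->2,3->0,3->1,3->2,3->4] -> levels [6 6 6 4 7]
Step 6: flows [0=2,0->3,1->3,2->3,4->3] -> levels [5 5 5 8 6]
Step 7: flows [0=2,3->0,3->1,3->2,3->4] -> levels [6 6 6 4 7]
  -> period-2 cycle (repeats step 5); tank 3 never drops to <=3
Tank 3 never reaches <=3 within 15 steps

Answer: -1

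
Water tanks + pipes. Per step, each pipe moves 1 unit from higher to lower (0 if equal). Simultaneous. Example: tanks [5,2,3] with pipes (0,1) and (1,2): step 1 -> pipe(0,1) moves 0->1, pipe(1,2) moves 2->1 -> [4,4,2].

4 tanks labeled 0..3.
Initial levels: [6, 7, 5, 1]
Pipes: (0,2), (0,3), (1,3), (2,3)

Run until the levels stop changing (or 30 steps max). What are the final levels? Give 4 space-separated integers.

Step 1: flows [0->2,0->3,1->3,2->3] -> levels [4 6 5 4]
Step 2: flows [2->0,0=3,1->3,2->3] -> levels [5 5 3 6]
Step 3: flows [0->2,3->0,3->1,3->2] -> levels [5 6 5 3]
Step 4: flows [0=2,0->3,1->3,2->3] -> levels [4 5 4 6]
Step 5: flows [0=2,3->0,3->1,3->2] -> levels [5 6 5 3]
  -> period-2 cycle: step 5 state = step 3 state; never stabilizes
  -> state at step 30: (30-3) mod 2 = 1, same as step 4 -> [4 5 4 6]

Answer: 4 5 4 6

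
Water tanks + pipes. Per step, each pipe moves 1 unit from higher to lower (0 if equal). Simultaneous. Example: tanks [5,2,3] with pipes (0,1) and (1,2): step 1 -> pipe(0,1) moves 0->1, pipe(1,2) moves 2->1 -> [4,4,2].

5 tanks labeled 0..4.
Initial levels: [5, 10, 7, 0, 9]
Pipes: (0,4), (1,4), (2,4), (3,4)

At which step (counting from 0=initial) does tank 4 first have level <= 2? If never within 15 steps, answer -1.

Answer: -1

Derivation:
Step 1: flows [4->0,1->4,4->2,4->3] -> levels [6 9 8 1 7]
Step 2: flows [4->0,1->4,2->4,4->3] -> levels [7 8 7 2 7]
Step 3: flows [0=4,1->4,2=4,4->3] -> levels [7 7 7 3 7]
Step 4: flows [0=4,1=4,2=4,4->3] -> levels [7 7 7 4 6]
Step 5: flows [0->4,1->4,2->4,4->3] -> levels [6 6 6 5 8]
Step 6: flows [4->0,4->1,4->2,4->3] -> levels [7 7 7 6 4]
Step 7: flows [0->4,1->4,2->4,3->4] -> levels [6 6 6 5 8]
  -> period-2 cycle (repeats step 5); tank 4 never drops to <=2
Tank 4 never reaches <=2 within 15 steps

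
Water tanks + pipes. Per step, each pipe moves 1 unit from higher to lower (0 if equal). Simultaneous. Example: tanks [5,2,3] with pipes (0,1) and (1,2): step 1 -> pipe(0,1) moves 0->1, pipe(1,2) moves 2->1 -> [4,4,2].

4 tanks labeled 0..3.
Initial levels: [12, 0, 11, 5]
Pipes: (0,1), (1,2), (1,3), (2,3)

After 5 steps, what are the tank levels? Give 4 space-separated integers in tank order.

Answer: 7 7 6 8

Derivation:
Step 1: flows [0->1,2->1,3->1,2->3] -> levels [11 3 9 5]
Step 2: flows [0->1,2->1,3->1,2->3] -> levels [10 6 7 5]
Step 3: flows [0->1,2->1,1->3,2->3] -> levels [9 7 5 7]
Step 4: flows [0->1,1->2,1=3,3->2] -> levels [8 7 7 6]
Step 5: flows [0->1,1=2,1->3,2->3] -> levels [7 7 6 8]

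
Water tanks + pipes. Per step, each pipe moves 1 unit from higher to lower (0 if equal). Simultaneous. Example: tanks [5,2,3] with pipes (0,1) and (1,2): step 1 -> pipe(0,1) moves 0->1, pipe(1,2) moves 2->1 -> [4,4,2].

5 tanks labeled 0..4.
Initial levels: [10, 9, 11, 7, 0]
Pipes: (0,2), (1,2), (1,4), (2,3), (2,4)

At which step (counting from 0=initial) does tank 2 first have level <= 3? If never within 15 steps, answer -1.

Step 1: flows [2->0,2->1,1->4,2->3,2->4] -> levels [11 9 7 8 2]
Step 2: flows [0->2,1->2,1->4,3->2,2->4] -> levels [10 7 9 7 4]
Step 3: flows [0->2,2->1,1->4,2->3,2->4] -> levels [9 7 7 8 6]
Step 4: flows [0->2,1=2,1->4,3->2,2->4] -> levels [8 6 8 7 8]
Step 5: flows [0=2,2->1,4->1,2->3,2=4] -> levels [8 8 6 8 7]
Step 6: flows [0->2,1->2,1->4,3->2,4->2] -> levels [7 6 10 7 7]
Step 7: flows [2->0,2->1,4->1,2->3,2->4] -> levels [8 8 6 8 7]
  -> period-2 cycle (repeats step 5); tank 2 never drops to <=3
Tank 2 never reaches <=3 within 15 steps

Answer: -1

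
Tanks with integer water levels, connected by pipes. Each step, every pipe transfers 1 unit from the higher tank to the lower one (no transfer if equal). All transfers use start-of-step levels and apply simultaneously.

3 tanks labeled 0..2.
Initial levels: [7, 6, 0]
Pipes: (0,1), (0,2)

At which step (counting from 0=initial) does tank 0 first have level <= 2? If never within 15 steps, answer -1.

Answer: -1

Derivation:
Step 1: flows [0->1,0->2] -> levels [5 7 1]
Step 2: flows [1->0,0->2] -> levels [5 6 2]
Step 3: flows [1->0,0->2] -> levels [5 5 3]
Step 4: flows [0=1,0->2] -> levels [4 5 4]
Step 5: flows [1->0,0=2] -> levels [5 4 4]
Step 6: flows [0->1,0->2] -> levels [3 5 5]
Step 7: flows [1->0,2->0] -> levels [5 4 4]
  -> period-2 cycle (repeats step 5); tank 0 never drops to <=2
Tank 0 never reaches <=2 within 15 steps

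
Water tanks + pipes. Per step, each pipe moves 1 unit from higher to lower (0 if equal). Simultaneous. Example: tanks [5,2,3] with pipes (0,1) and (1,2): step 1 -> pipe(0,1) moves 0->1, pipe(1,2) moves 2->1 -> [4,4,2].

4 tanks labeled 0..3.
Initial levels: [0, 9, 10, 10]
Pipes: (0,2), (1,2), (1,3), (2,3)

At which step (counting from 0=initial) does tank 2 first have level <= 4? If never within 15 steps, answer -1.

Step 1: flows [2->0,2->1,3->1,2=3] -> levels [1 11 8 9]
Step 2: flows [2->0,1->2,1->3,3->2] -> levels [2 9 9 9]
Step 3: flows [2->0,1=2,1=3,2=3] -> levels [3 9 8 9]
Step 4: flows [2->0,1->2,1=3,3->2] -> levels [4 8 9 8]
Step 5: flows [2->0,2->1,1=3,2->3] -> levels [5 9 6 9]
Step 6: flows [2->0,1->2,1=3,3->2] -> levels [6 8 7 8]
Step 7: flows [2->0,1->2,1=3,3->2] -> levels [7 7 8 7]
Step 8: flows [2->0,2->1,1=3,2->3] -> levels [8 8 5 8]
Step 9: flows [0->2,1->2,1=3,3->2] -> levels [7 7 8 7]
  -> period-2 cycle (repeats step 7); tank 2 never drops to <=4
Tank 2 never reaches <=4 within 15 steps

Answer: -1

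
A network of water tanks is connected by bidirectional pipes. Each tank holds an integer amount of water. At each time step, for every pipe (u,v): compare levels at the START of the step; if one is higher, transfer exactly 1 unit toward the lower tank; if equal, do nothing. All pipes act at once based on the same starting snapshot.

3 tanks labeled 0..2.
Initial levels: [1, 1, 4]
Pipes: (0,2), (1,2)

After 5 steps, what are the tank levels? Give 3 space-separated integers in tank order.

Step 1: flows [2->0,2->1] -> levels [2 2 2]
Step 2: flows [0=2,1=2] -> levels [2 2 2]
  -> stable; steps 3..5 unchanged -> [2 2 2]

Answer: 2 2 2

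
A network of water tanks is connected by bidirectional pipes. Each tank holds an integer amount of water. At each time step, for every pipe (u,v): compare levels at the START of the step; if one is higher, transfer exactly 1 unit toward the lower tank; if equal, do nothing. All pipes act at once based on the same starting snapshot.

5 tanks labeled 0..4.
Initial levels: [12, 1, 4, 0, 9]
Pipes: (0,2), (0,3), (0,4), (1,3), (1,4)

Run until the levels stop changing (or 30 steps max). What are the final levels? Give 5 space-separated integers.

Answer: 7 6 5 4 4

Derivation:
Step 1: flows [0->2,0->3,0->4,1->3,4->1] -> levels [9 1 5 2 9]
Step 2: flows [0->2,0->3,0=4,3->1,4->1] -> levels [7 3 6 2 8]
Step 3: flows [0->2,0->3,4->0,1->3,4->1] -> levels [6 3 7 4 6]
Step 4: flows [2->0,0->3,0=4,3->1,4->1] -> levels [6 5 6 4 5]
Step 5: flows [0=2,0->3,0->4,1->3,1=4] -> levels [4 4 6 6 6]
Step 6: flows [2->0,3->0,4->0,3->1,4->1] -> levels [7 6 5 4 4]
Step 7: flows [0->2,0->3,0->4,1->3,1->4] -> levels [4 4 6 6 6]
  -> period-2 cycle: step 7 state = step 5 state; never stabilizes
  -> state at step 30: (30-5) mod 2 = 1, same as step 6 -> [7 6 5 4 4]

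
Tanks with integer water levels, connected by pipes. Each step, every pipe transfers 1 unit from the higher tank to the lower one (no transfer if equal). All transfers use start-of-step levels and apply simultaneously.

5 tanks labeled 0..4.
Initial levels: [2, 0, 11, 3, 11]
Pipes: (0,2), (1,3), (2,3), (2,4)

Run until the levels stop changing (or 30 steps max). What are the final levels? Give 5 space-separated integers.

Answer: 5 6 7 4 5

Derivation:
Step 1: flows [2->0,3->1,2->3,2=4] -> levels [3 1 9 3 11]
Step 2: flows [2->0,3->1,2->3,4->2] -> levels [4 2 8 3 10]
Step 3: flows [2->0,3->1,2->3,4->2] -> levels [5 3 7 3 9]
Step 4: flows [2->0,1=3,2->3,4->2] -> levels [6 3 6 4 8]
Step 5: flows [0=2,3->1,2->3,4->2] -> levels [6 4 6 4 7]
Step 6: flows [0=2,1=3,2->3,4->2] -> levels [6 4 6 5 6]
Step 7: flows [0=2,3->1,2->3,2=4] -> levels [6 5 5 5 6]
Step 8: flows [0->2,1=3,2=3,4->2] -> levels [5 5 7 5 5]
Step 9: flows [2->0,1=3,2->3,2->4] -> levels [6 5 4 6 6]
Step 10: flows [0->2,3->1,3->2,4->2] -> levels [5 6 7 4 5]
Step 11: flows [2->0,1->3,2->3,2->4] -> levels [6 5 4 6 6]
  -> period-2 cycle: step 11 state = step 9 state; never stabilizes
  -> state at step 30: (30-9) mod 2 = 1, same as step 10 -> [5 6 7 4 5]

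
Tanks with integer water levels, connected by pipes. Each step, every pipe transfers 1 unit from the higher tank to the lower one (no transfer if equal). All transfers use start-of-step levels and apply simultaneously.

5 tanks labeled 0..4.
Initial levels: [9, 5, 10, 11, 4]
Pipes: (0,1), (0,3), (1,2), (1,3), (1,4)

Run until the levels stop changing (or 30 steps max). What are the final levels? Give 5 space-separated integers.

Answer: 8 9 8 8 6

Derivation:
Step 1: flows [0->1,3->0,2->1,3->1,1->4] -> levels [9 7 9 9 5]
Step 2: flows [0->1,0=3,2->1,3->1,1->4] -> levels [8 9 8 8 6]
Step 3: flows [1->0,0=3,1->2,1->3,1->4] -> levels [9 5 9 9 7]
Step 4: flows [0->1,0=3,2->1,3->1,4->1] -> levels [8 9 8 8 6]
  -> period-2 cycle: step 4 state = step 2 state; never stabilizes
  -> state at step 30: (30-2) mod 2 = 0, same as step 2 -> [8 9 8 8 6]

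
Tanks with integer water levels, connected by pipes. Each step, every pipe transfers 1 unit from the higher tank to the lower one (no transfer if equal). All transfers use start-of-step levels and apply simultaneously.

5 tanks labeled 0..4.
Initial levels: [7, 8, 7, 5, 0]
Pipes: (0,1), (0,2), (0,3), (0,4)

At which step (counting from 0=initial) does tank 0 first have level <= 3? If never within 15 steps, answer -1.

Step 1: flows [1->0,0=2,0->3,0->4] -> levels [6 7 7 6 1]
Step 2: flows [1->0,2->0,0=3,0->4] -> levels [7 6 6 6 2]
Step 3: flows [0->1,0->2,0->3,0->4] -> levels [3 7 7 7 3]
Tank 0 first reaches <=3 at step 3

Answer: 3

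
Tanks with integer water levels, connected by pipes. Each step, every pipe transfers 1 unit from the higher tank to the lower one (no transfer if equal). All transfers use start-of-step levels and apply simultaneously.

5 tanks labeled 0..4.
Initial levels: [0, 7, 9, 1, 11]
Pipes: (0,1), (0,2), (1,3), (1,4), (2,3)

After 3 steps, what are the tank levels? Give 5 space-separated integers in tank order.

Step 1: flows [1->0,2->0,1->3,4->1,2->3] -> levels [2 6 7 3 10]
Step 2: flows [1->0,2->0,1->3,4->1,2->3] -> levels [4 5 5 5 9]
Step 3: flows [1->0,2->0,1=3,4->1,2=3] -> levels [6 5 4 5 8]

Answer: 6 5 4 5 8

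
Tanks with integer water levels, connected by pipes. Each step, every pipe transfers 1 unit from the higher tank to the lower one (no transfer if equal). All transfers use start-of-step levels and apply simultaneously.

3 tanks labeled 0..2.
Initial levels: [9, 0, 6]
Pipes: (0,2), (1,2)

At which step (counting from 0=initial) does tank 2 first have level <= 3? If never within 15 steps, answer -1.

Answer: -1

Derivation:
Step 1: flows [0->2,2->1] -> levels [8 1 6]
Step 2: flows [0->2,2->1] -> levels [7 2 6]
Step 3: flows [0->2,2->1] -> levels [6 3 6]
Step 4: flows [0=2,2->1] -> levels [6 4 5]
Step 5: flows [0->2,2->1] -> levels [5 5 5]
Step 6: flows [0=2,1=2] -> levels [5 5 5]
  -> stable; tank 2 stays at 5 > 3
Tank 2 never reaches <=3 within 15 steps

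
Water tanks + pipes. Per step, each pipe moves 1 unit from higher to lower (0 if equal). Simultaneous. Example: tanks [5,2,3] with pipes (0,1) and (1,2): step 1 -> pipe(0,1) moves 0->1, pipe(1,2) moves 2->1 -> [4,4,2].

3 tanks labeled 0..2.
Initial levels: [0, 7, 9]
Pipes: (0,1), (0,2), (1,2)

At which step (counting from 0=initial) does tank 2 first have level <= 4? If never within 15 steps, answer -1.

Step 1: flows [1->0,2->0,2->1] -> levels [2 7 7]
Step 2: flows [1->0,2->0,1=2] -> levels [4 6 6]
Step 3: flows [1->0,2->0,1=2] -> levels [6 5 5]
Step 4: flows [0->1,0->2,1=2] -> levels [4 6 6]
  -> period-2 cycle (repeats step 2); tank 2 never drops to <=4
Tank 2 never reaches <=4 within 15 steps

Answer: -1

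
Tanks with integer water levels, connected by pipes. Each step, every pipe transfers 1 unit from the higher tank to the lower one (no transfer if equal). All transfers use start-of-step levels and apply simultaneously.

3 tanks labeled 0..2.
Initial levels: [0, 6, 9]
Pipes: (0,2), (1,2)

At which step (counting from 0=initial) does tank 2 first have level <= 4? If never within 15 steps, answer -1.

Step 1: flows [2->0,2->1] -> levels [1 7 7]
Step 2: flows [2->0,1=2] -> levels [2 7 6]
Step 3: flows [2->0,1->2] -> levels [3 6 6]
Step 4: flows [2->0,1=2] -> levels [4 6 5]
Step 5: flows [2->0,1->2] -> levels [5 5 5]
Step 6: flows [0=2,1=2] -> levels [5 5 5]
  -> stable; tank 2 stays at 5 > 4
Tank 2 never reaches <=4 within 15 steps

Answer: -1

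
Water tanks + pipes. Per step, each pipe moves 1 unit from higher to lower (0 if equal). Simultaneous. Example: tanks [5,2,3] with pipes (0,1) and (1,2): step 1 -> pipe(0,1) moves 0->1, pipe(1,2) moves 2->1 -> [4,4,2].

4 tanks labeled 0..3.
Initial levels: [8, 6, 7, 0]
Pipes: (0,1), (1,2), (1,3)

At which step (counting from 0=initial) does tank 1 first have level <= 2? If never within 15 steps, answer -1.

Step 1: flows [0->1,2->1,1->3] -> levels [7 7 6 1]
Step 2: flows [0=1,1->2,1->3] -> levels [7 5 7 2]
Step 3: flows [0->1,2->1,1->3] -> levels [6 6 6 3]
Step 4: flows [0=1,1=2,1->3] -> levels [6 5 6 4]
Step 5: flows [0->1,2->1,1->3] -> levels [5 6 5 5]
Step 6: flows [1->0,1->2,1->3] -> levels [6 3 6 6]
Step 7: flows [0->1,2->1,3->1] -> levels [5 6 5 5]
  -> period-2 cycle (repeats step 5); tank 1 never drops to <=2
Tank 1 never reaches <=2 within 15 steps

Answer: -1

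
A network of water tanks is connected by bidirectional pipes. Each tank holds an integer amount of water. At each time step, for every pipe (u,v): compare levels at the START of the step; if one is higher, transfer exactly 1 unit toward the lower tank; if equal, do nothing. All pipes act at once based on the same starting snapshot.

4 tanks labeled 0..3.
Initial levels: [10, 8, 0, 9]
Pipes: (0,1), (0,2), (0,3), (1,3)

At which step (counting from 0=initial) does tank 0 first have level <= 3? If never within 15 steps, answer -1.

Answer: -1

Derivation:
Step 1: flows [0->1,0->2,0->3,3->1] -> levels [7 10 1 9]
Step 2: flows [1->0,0->2,3->0,1->3] -> levels [8 8 2 9]
Step 3: flows [0=1,0->2,3->0,3->1] -> levels [8 9 3 7]
Step 4: flows [1->0,0->2,0->3,1->3] -> levels [7 7 4 9]
Step 5: flows [0=1,0->2,3->0,3->1] -> levels [7 8 5 7]
Step 6: flows [1->0,0->2,0=3,1->3] -> levels [7 6 6 8]
Step 7: flows [0->1,0->2,3->0,3->1] -> levels [6 8 7 6]
Step 8: flows [1->0,2->0,0=3,1->3] -> levels [8 6 6 7]
Step 9: flows [0->1,0->2,0->3,3->1] -> levels [5 8 7 7]
Step 10: flows [1->0,2->0,3->0,1->3] -> levels [8 6 6 7]
  -> period-2 cycle (repeats step 8); tank 0 never drops to <=3
Tank 0 never reaches <=3 within 15 steps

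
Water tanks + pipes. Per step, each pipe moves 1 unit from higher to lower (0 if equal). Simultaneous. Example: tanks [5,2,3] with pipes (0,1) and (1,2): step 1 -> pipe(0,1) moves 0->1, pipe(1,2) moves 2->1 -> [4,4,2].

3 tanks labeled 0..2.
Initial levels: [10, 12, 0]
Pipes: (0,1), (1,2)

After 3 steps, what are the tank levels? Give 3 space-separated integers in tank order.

Step 1: flows [1->0,1->2] -> levels [11 10 1]
Step 2: flows [0->1,1->2] -> levels [10 10 2]
Step 3: flows [0=1,1->2] -> levels [10 9 3]

Answer: 10 9 3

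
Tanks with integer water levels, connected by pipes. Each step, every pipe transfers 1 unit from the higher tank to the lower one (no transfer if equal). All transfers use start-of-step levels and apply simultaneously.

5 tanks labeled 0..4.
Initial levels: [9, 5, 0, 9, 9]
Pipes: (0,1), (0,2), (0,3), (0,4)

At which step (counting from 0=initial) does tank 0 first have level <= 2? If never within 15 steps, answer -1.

Step 1: flows [0->1,0->2,0=3,0=4] -> levels [7 6 1 9 9]
Step 2: flows [0->1,0->2,3->0,4->0] -> levels [7 7 2 8 8]
Step 3: flows [0=1,0->2,3->0,4->0] -> levels [8 7 3 7 7]
Step 4: flows [0->1,0->2,0->3,0->4] -> levels [4 8 4 8 8]
Step 5: flows [1->0,0=2,3->0,4->0] -> levels [7 7 4 7 7]
Step 6: flows [0=1,0->2,0=3,0=4] -> levels [6 7 5 7 7]
Step 7: flows [1->0,0->2,3->0,4->0] -> levels [8 6 6 6 6]
Step 8: flows [0->1,0->2,0->3,0->4] -> levels [4 7 7 7 7]
Step 9: flows [1->0,2->0,3->0,4->0] -> levels [8 6 6 6 6]
  -> period-2 cycle (repeats step 7); tank 0 never drops to <=2
Tank 0 never reaches <=2 within 15 steps

Answer: -1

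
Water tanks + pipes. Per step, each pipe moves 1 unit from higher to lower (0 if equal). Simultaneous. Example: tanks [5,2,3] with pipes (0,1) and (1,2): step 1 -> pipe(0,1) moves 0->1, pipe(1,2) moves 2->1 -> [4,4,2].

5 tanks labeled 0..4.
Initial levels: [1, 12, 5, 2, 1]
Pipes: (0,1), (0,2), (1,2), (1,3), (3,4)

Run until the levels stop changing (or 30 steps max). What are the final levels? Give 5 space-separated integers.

Answer: 4 6 4 3 4

Derivation:
Step 1: flows [1->0,2->0,1->2,1->3,3->4] -> levels [3 9 5 2 2]
Step 2: flows [1->0,2->0,1->2,1->3,3=4] -> levels [5 6 5 3 2]
Step 3: flows [1->0,0=2,1->2,1->3,3->4] -> levels [6 3 6 3 3]
Step 4: flows [0->1,0=2,2->1,1=3,3=4] -> levels [5 5 5 3 3]
Step 5: flows [0=1,0=2,1=2,1->3,3=4] -> levels [5 4 5 4 3]
Step 6: flows [0->1,0=2,2->1,1=3,3->4] -> levels [4 6 4 3 4]
Step 7: flows [1->0,0=2,1->2,1->3,4->3] -> levels [5 3 5 5 3]
Step 8: flows [0->1,0=2,2->1,3->1,3->4] -> levels [4 6 4 3 4]
  -> period-2 cycle: step 8 state = step 6 state; never stabilizes
  -> state at step 30: (30-6) mod 2 = 0, same as step 6 -> [4 6 4 3 4]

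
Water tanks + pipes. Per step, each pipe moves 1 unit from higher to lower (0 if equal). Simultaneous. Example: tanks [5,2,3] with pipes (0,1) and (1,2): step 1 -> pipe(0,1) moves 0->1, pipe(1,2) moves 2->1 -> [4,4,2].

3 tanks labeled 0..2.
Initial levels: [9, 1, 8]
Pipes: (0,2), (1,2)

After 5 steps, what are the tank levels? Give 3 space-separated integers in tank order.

Answer: 6 6 6

Derivation:
Step 1: flows [0->2,2->1] -> levels [8 2 8]
Step 2: flows [0=2,2->1] -> levels [8 3 7]
Step 3: flows [0->2,2->1] -> levels [7 4 7]
Step 4: flows [0=2,2->1] -> levels [7 5 6]
Step 5: flows [0->2,2->1] -> levels [6 6 6]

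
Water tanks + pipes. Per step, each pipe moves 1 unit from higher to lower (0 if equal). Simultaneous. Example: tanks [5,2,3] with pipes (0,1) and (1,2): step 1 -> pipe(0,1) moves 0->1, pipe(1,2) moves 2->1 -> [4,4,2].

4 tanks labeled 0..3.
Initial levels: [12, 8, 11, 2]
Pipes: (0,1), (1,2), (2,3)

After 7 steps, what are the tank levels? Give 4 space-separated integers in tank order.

Step 1: flows [0->1,2->1,2->3] -> levels [11 10 9 3]
Step 2: flows [0->1,1->2,2->3] -> levels [10 10 9 4]
Step 3: flows [0=1,1->2,2->3] -> levels [10 9 9 5]
Step 4: flows [0->1,1=2,2->3] -> levels [9 10 8 6]
Step 5: flows [1->0,1->2,2->3] -> levels [10 8 8 7]
Step 6: flows [0->1,1=2,2->3] -> levels [9 9 7 8]
Step 7: flows [0=1,1->2,3->2] -> levels [9 8 9 7]

Answer: 9 8 9 7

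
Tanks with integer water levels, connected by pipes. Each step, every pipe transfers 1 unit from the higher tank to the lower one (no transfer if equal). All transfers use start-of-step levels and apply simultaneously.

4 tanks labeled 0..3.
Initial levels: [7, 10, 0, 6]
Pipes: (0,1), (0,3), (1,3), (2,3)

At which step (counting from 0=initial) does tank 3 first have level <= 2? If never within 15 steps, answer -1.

Answer: -1

Derivation:
Step 1: flows [1->0,0->3,1->3,3->2] -> levels [7 8 1 7]
Step 2: flows [1->0,0=3,1->3,3->2] -> levels [8 6 2 7]
Step 3: flows [0->1,0->3,3->1,3->2] -> levels [6 8 3 6]
Step 4: flows [1->0,0=3,1->3,3->2] -> levels [7 6 4 6]
Step 5: flows [0->1,0->3,1=3,3->2] -> levels [5 7 5 6]
Step 6: flows [1->0,3->0,1->3,3->2] -> levels [7 5 6 5]
Step 7: flows [0->1,0->3,1=3,2->3] -> levels [5 6 5 7]
Step 8: flows [1->0,3->0,3->1,3->2] -> levels [7 6 6 4]
Step 9: flows [0->1,0->3,1->3,2->3] -> levels [5 6 5 7]
  -> period-2 cycle (repeats step 7); tank 3 never drops to <=2
Tank 3 never reaches <=2 within 15 steps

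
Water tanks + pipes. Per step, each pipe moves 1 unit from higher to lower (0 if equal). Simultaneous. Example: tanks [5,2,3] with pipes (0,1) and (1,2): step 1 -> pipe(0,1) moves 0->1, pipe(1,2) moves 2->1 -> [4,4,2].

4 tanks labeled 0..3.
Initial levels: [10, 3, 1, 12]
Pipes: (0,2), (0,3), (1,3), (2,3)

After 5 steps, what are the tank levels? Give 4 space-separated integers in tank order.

Step 1: flows [0->2,3->0,3->1,3->2] -> levels [10 4 3 9]
Step 2: flows [0->2,0->3,3->1,3->2] -> levels [8 5 5 8]
Step 3: flows [0->2,0=3,3->1,3->2] -> levels [7 6 7 6]
Step 4: flows [0=2,0->3,1=3,2->3] -> levels [6 6 6 8]
Step 5: flows [0=2,3->0,3->1,3->2] -> levels [7 7 7 5]

Answer: 7 7 7 5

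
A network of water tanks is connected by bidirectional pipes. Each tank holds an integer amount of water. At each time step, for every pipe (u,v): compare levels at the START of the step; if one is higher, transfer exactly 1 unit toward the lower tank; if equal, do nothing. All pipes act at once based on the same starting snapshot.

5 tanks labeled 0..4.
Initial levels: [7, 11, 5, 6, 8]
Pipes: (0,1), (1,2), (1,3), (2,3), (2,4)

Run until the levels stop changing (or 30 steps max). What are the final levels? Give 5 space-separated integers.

Answer: 8 7 6 8 8

Derivation:
Step 1: flows [1->0,1->2,1->3,3->2,4->2] -> levels [8 8 8 6 7]
Step 2: flows [0=1,1=2,1->3,2->3,2->4] -> levels [8 7 6 8 8]
Step 3: flows [0->1,1->2,3->1,3->2,4->2] -> levels [7 8 9 6 7]
Step 4: flows [1->0,2->1,1->3,2->3,2->4] -> levels [8 7 6 8 8]
  -> period-2 cycle: step 4 state = step 2 state; never stabilizes
  -> state at step 30: (30-2) mod 2 = 0, same as step 2 -> [8 7 6 8 8]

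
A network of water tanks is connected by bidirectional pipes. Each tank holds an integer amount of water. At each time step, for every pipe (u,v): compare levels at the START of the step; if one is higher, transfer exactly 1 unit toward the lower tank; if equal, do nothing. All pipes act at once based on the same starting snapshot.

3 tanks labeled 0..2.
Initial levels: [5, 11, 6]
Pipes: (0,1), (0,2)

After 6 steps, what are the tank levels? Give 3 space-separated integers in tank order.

Step 1: flows [1->0,2->0] -> levels [7 10 5]
Step 2: flows [1->0,0->2] -> levels [7 9 6]
Step 3: flows [1->0,0->2] -> levels [7 8 7]
Step 4: flows [1->0,0=2] -> levels [8 7 7]
Step 5: flows [0->1,0->2] -> levels [6 8 8]
Step 6: flows [1->0,2->0] -> levels [8 7 7]

Answer: 8 7 7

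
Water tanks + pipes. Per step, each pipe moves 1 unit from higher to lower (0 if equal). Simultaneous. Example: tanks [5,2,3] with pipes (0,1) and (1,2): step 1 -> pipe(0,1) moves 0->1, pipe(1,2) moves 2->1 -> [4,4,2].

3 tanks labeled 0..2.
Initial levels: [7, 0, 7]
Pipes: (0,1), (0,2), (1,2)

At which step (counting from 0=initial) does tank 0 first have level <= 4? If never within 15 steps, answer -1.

Step 1: flows [0->1,0=2,2->1] -> levels [6 2 6]
Step 2: flows [0->1,0=2,2->1] -> levels [5 4 5]
Step 3: flows [0->1,0=2,2->1] -> levels [4 6 4]
Tank 0 first reaches <=4 at step 3

Answer: 3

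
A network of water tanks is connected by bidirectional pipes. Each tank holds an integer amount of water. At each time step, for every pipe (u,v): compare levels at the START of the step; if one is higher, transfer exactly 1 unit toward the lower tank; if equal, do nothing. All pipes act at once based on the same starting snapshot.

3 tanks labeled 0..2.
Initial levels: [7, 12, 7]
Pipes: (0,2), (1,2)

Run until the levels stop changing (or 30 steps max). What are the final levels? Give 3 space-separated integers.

Answer: 9 9 8

Derivation:
Step 1: flows [0=2,1->2] -> levels [7 11 8]
Step 2: flows [2->0,1->2] -> levels [8 10 8]
Step 3: flows [0=2,1->2] -> levels [8 9 9]
Step 4: flows [2->0,1=2] -> levels [9 9 8]
Step 5: flows [0->2,1->2] -> levels [8 8 10]
Step 6: flows [2->0,2->1] -> levels [9 9 8]
  -> period-2 cycle: step 6 state = step 4 state; never stabilizes
  -> state at step 30: (30-4) mod 2 = 0, same as step 4 -> [9 9 8]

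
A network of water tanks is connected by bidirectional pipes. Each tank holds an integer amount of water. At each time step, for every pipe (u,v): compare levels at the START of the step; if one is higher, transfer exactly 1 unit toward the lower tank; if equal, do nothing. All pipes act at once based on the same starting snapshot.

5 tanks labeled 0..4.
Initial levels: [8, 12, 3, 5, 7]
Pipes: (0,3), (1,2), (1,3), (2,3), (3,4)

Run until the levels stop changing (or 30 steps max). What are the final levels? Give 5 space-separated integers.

Step 1: flows [0->3,1->2,1->3,3->2,4->3] -> levels [7 10 5 7 6]
Step 2: flows [0=3,1->2,1->3,3->2,3->4] -> levels [7 8 7 6 7]
Step 3: flows [0->3,1->2,1->3,2->3,4->3] -> levels [6 6 7 10 6]
Step 4: flows [3->0,2->1,3->1,3->2,3->4] -> levels [7 8 7 6 7]
  -> period-2 cycle: step 4 state = step 2 state; never stabilizes
  -> state at step 30: (30-2) mod 2 = 0, same as step 2 -> [7 8 7 6 7]

Answer: 7 8 7 6 7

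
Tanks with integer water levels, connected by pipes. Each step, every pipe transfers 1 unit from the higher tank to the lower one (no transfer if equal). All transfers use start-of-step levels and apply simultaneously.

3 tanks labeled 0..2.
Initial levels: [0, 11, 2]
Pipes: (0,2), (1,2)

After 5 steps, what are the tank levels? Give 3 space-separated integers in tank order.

Answer: 3 6 4

Derivation:
Step 1: flows [2->0,1->2] -> levels [1 10 2]
Step 2: flows [2->0,1->2] -> levels [2 9 2]
Step 3: flows [0=2,1->2] -> levels [2 8 3]
Step 4: flows [2->0,1->2] -> levels [3 7 3]
Step 5: flows [0=2,1->2] -> levels [3 6 4]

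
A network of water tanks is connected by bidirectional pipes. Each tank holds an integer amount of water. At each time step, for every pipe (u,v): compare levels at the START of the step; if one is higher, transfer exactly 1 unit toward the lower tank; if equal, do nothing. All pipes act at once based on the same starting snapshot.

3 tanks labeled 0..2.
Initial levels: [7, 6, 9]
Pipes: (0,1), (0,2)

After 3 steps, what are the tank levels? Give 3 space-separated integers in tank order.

Answer: 6 8 8

Derivation:
Step 1: flows [0->1,2->0] -> levels [7 7 8]
Step 2: flows [0=1,2->0] -> levels [8 7 7]
Step 3: flows [0->1,0->2] -> levels [6 8 8]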